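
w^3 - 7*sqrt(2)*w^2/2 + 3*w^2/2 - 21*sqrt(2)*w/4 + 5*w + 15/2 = (w + 3/2)*(w - 5*sqrt(2)/2)*(w - sqrt(2))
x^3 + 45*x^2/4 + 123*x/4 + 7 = (x + 1/4)*(x + 4)*(x + 7)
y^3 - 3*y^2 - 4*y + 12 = (y - 3)*(y - 2)*(y + 2)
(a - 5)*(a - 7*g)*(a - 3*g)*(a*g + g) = a^4*g - 10*a^3*g^2 - 4*a^3*g + 21*a^2*g^3 + 40*a^2*g^2 - 5*a^2*g - 84*a*g^3 + 50*a*g^2 - 105*g^3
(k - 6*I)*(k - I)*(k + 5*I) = k^3 - 2*I*k^2 + 29*k - 30*I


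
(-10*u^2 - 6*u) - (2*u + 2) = -10*u^2 - 8*u - 2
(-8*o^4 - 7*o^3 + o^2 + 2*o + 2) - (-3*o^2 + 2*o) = -8*o^4 - 7*o^3 + 4*o^2 + 2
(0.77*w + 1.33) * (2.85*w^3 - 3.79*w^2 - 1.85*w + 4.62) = 2.1945*w^4 + 0.8722*w^3 - 6.4652*w^2 + 1.0969*w + 6.1446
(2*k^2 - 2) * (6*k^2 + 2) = 12*k^4 - 8*k^2 - 4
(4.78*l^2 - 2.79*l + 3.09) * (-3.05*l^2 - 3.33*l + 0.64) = -14.579*l^4 - 7.4079*l^3 + 2.9254*l^2 - 12.0753*l + 1.9776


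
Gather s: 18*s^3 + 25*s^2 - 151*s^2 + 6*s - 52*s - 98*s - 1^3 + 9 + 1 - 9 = 18*s^3 - 126*s^2 - 144*s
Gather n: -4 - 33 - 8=-45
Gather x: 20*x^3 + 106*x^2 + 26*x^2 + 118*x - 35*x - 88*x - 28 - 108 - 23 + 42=20*x^3 + 132*x^2 - 5*x - 117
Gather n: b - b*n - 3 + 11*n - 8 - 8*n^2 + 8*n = b - 8*n^2 + n*(19 - b) - 11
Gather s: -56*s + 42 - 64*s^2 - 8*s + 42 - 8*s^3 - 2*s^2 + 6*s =-8*s^3 - 66*s^2 - 58*s + 84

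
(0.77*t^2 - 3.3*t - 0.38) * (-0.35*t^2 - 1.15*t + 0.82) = -0.2695*t^4 + 0.2695*t^3 + 4.5594*t^2 - 2.269*t - 0.3116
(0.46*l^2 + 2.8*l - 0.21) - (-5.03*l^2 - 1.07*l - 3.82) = 5.49*l^2 + 3.87*l + 3.61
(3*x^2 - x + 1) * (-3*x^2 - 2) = -9*x^4 + 3*x^3 - 9*x^2 + 2*x - 2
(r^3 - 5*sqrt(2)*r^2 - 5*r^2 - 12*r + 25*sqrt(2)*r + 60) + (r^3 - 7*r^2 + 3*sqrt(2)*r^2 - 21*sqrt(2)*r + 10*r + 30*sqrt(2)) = 2*r^3 - 12*r^2 - 2*sqrt(2)*r^2 - 2*r + 4*sqrt(2)*r + 30*sqrt(2) + 60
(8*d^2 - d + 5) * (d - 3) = 8*d^3 - 25*d^2 + 8*d - 15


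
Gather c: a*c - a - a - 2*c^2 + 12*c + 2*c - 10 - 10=-2*a - 2*c^2 + c*(a + 14) - 20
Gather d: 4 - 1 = 3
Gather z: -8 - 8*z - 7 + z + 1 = -7*z - 14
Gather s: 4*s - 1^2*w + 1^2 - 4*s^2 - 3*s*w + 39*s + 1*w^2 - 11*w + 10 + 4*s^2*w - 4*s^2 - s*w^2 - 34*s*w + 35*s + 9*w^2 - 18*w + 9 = s^2*(4*w - 8) + s*(-w^2 - 37*w + 78) + 10*w^2 - 30*w + 20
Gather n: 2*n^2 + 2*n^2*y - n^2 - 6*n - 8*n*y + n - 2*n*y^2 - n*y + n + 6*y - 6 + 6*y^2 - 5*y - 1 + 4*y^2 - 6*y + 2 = n^2*(2*y + 1) + n*(-2*y^2 - 9*y - 4) + 10*y^2 - 5*y - 5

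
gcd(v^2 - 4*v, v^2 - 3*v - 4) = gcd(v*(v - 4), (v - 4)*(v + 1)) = v - 4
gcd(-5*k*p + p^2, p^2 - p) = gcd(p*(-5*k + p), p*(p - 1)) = p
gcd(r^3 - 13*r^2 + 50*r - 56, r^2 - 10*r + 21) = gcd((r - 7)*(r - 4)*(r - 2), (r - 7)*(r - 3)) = r - 7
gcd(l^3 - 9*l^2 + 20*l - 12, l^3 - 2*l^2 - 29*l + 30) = l^2 - 7*l + 6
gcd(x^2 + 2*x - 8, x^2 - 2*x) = x - 2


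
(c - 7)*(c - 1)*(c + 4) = c^3 - 4*c^2 - 25*c + 28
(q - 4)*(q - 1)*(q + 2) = q^3 - 3*q^2 - 6*q + 8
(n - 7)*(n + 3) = n^2 - 4*n - 21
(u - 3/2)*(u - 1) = u^2 - 5*u/2 + 3/2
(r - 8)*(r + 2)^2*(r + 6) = r^4 + 2*r^3 - 52*r^2 - 200*r - 192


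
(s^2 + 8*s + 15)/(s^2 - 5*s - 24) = (s + 5)/(s - 8)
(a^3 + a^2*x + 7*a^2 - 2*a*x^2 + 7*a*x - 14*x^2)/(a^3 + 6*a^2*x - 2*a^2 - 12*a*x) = (a^3 + a^2*x + 7*a^2 - 2*a*x^2 + 7*a*x - 14*x^2)/(a*(a^2 + 6*a*x - 2*a - 12*x))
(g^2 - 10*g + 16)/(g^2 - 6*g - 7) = (-g^2 + 10*g - 16)/(-g^2 + 6*g + 7)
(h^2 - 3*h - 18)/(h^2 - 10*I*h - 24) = (-h^2 + 3*h + 18)/(-h^2 + 10*I*h + 24)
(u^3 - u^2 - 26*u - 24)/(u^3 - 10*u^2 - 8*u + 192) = (u + 1)/(u - 8)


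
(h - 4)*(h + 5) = h^2 + h - 20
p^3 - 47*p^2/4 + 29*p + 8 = (p - 8)*(p - 4)*(p + 1/4)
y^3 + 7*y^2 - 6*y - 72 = (y - 3)*(y + 4)*(y + 6)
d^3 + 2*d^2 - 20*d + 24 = (d - 2)^2*(d + 6)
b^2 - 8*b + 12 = (b - 6)*(b - 2)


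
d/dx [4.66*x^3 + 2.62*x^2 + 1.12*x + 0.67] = 13.98*x^2 + 5.24*x + 1.12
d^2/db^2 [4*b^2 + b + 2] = 8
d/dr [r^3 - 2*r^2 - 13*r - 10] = 3*r^2 - 4*r - 13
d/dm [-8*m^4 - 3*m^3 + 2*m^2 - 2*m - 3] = -32*m^3 - 9*m^2 + 4*m - 2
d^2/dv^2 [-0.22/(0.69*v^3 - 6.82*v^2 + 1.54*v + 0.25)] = ((0.9108*v - 3.0008)*(0.69*v^3 - 6.82*v^2 + 1.54*v + 0.25) - 0.22*(2.07*v^2 - 13.64*v + 1.54)*(4.14*v^2 - 27.28*v + 3.08))/(0.69*v^3 - 6.82*v^2 + 1.54*v + 0.25)^3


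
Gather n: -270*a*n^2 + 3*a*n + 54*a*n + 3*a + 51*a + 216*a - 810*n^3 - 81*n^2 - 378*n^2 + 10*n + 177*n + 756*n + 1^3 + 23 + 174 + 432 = 270*a - 810*n^3 + n^2*(-270*a - 459) + n*(57*a + 943) + 630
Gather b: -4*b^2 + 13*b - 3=-4*b^2 + 13*b - 3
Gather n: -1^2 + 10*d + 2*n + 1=10*d + 2*n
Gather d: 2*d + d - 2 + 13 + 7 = 3*d + 18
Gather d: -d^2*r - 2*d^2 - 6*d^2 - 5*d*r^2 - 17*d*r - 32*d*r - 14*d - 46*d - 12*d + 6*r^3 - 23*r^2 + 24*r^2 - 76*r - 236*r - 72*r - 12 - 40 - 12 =d^2*(-r - 8) + d*(-5*r^2 - 49*r - 72) + 6*r^3 + r^2 - 384*r - 64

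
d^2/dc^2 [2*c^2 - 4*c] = 4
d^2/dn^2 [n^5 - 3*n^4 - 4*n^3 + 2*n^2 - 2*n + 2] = 20*n^3 - 36*n^2 - 24*n + 4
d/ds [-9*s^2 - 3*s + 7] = -18*s - 3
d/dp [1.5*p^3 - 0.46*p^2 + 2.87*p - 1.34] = 4.5*p^2 - 0.92*p + 2.87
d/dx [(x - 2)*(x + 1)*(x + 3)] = 3*x^2 + 4*x - 5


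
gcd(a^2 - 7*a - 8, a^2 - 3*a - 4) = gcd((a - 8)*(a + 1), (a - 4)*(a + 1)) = a + 1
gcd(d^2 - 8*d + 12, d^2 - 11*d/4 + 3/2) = d - 2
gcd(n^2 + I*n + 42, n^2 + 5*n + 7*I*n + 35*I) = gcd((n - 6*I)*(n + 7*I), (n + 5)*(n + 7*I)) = n + 7*I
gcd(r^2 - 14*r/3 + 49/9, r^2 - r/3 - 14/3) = r - 7/3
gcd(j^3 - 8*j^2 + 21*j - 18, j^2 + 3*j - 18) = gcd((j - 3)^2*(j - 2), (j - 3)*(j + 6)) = j - 3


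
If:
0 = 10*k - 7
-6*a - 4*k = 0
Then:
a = -7/15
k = 7/10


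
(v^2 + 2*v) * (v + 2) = v^3 + 4*v^2 + 4*v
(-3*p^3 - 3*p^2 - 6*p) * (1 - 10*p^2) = 30*p^5 + 30*p^4 + 57*p^3 - 3*p^2 - 6*p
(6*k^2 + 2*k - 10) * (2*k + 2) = 12*k^3 + 16*k^2 - 16*k - 20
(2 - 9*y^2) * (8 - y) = 9*y^3 - 72*y^2 - 2*y + 16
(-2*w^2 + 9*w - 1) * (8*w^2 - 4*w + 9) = -16*w^4 + 80*w^3 - 62*w^2 + 85*w - 9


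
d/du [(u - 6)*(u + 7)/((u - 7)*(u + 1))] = 7*(-u^2 + 10*u - 37)/(u^4 - 12*u^3 + 22*u^2 + 84*u + 49)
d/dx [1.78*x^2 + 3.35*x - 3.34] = 3.56*x + 3.35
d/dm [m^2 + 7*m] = 2*m + 7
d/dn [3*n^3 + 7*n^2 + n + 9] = 9*n^2 + 14*n + 1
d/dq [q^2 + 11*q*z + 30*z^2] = 2*q + 11*z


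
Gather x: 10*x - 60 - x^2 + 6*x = -x^2 + 16*x - 60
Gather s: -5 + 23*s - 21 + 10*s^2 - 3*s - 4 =10*s^2 + 20*s - 30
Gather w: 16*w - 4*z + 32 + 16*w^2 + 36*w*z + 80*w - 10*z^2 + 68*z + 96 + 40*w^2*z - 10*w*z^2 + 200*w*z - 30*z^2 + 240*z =w^2*(40*z + 16) + w*(-10*z^2 + 236*z + 96) - 40*z^2 + 304*z + 128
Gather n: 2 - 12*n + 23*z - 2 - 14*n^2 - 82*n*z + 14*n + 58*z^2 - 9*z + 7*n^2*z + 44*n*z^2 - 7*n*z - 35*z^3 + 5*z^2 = n^2*(7*z - 14) + n*(44*z^2 - 89*z + 2) - 35*z^3 + 63*z^2 + 14*z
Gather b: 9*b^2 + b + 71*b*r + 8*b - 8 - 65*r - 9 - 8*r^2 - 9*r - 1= 9*b^2 + b*(71*r + 9) - 8*r^2 - 74*r - 18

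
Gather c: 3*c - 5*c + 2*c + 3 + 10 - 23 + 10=0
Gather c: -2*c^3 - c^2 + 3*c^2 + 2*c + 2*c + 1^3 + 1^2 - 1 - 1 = -2*c^3 + 2*c^2 + 4*c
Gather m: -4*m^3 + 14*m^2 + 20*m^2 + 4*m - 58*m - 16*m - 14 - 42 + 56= -4*m^3 + 34*m^2 - 70*m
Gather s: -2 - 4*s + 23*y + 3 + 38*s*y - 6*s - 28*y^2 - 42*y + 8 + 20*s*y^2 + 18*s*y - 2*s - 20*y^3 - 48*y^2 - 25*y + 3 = s*(20*y^2 + 56*y - 12) - 20*y^3 - 76*y^2 - 44*y + 12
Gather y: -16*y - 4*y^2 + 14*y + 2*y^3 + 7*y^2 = 2*y^3 + 3*y^2 - 2*y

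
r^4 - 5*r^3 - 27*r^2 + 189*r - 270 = (r - 5)*(r - 3)^2*(r + 6)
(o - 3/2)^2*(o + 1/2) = o^3 - 5*o^2/2 + 3*o/4 + 9/8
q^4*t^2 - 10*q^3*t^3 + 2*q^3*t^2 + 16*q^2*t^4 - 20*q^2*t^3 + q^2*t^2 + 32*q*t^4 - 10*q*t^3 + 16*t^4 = (q - 8*t)*(q - 2*t)*(q*t + t)^2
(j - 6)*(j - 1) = j^2 - 7*j + 6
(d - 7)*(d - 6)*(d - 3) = d^3 - 16*d^2 + 81*d - 126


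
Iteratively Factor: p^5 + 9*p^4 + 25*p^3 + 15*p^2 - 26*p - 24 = (p + 3)*(p^4 + 6*p^3 + 7*p^2 - 6*p - 8) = (p + 2)*(p + 3)*(p^3 + 4*p^2 - p - 4) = (p - 1)*(p + 2)*(p + 3)*(p^2 + 5*p + 4) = (p - 1)*(p + 2)*(p + 3)*(p + 4)*(p + 1)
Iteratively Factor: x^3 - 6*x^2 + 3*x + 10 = (x - 2)*(x^2 - 4*x - 5) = (x - 5)*(x - 2)*(x + 1)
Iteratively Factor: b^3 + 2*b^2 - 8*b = (b)*(b^2 + 2*b - 8) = b*(b + 4)*(b - 2)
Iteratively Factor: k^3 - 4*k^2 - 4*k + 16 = (k - 4)*(k^2 - 4) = (k - 4)*(k - 2)*(k + 2)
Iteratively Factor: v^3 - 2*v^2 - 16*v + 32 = (v - 4)*(v^2 + 2*v - 8) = (v - 4)*(v - 2)*(v + 4)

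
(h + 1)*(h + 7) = h^2 + 8*h + 7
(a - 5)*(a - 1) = a^2 - 6*a + 5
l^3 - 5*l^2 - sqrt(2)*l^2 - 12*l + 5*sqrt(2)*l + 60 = (l - 5)*(l - 3*sqrt(2))*(l + 2*sqrt(2))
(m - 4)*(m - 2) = m^2 - 6*m + 8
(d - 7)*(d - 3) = d^2 - 10*d + 21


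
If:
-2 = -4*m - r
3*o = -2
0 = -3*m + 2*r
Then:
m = 4/11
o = -2/3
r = 6/11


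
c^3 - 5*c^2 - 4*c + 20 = (c - 5)*(c - 2)*(c + 2)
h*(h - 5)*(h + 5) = h^3 - 25*h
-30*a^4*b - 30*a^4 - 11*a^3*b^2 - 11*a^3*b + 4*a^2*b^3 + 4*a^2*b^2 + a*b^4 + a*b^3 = (-3*a + b)*(2*a + b)*(5*a + b)*(a*b + a)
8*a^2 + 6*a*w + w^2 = (2*a + w)*(4*a + w)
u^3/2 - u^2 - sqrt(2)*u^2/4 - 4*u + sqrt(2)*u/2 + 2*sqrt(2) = (u/2 + 1)*(u - 4)*(u - sqrt(2)/2)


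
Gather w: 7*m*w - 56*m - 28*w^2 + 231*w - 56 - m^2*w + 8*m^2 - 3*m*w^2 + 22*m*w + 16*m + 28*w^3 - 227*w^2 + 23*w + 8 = 8*m^2 - 40*m + 28*w^3 + w^2*(-3*m - 255) + w*(-m^2 + 29*m + 254) - 48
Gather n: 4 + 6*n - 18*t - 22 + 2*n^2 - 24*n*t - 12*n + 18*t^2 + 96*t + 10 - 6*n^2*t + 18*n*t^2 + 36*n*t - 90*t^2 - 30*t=n^2*(2 - 6*t) + n*(18*t^2 + 12*t - 6) - 72*t^2 + 48*t - 8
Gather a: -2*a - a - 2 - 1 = -3*a - 3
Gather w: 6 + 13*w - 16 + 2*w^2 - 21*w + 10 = 2*w^2 - 8*w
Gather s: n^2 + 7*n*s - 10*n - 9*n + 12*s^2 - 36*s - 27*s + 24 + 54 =n^2 - 19*n + 12*s^2 + s*(7*n - 63) + 78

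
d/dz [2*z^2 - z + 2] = 4*z - 1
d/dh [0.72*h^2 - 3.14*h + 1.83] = 1.44*h - 3.14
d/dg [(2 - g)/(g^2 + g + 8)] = (-g^2 - g + (g - 2)*(2*g + 1) - 8)/(g^2 + g + 8)^2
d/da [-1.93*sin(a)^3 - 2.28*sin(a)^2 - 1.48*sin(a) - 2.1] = (-4.56*sin(a) + 2.895*cos(2*a) - 4.375)*cos(a)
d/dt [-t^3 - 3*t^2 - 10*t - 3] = -3*t^2 - 6*t - 10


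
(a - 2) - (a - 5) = 3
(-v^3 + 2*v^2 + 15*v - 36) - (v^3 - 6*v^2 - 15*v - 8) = -2*v^3 + 8*v^2 + 30*v - 28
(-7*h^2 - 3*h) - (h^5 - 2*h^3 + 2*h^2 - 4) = -h^5 + 2*h^3 - 9*h^2 - 3*h + 4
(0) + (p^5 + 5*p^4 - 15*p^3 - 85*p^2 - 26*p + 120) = p^5 + 5*p^4 - 15*p^3 - 85*p^2 - 26*p + 120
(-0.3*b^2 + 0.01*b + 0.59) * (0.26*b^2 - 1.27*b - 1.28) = -0.078*b^4 + 0.3836*b^3 + 0.5247*b^2 - 0.7621*b - 0.7552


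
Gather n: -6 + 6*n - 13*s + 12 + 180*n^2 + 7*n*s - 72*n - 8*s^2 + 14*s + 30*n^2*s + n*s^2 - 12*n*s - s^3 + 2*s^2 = n^2*(30*s + 180) + n*(s^2 - 5*s - 66) - s^3 - 6*s^2 + s + 6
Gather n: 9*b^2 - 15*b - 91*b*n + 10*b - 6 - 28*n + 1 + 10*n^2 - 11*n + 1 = 9*b^2 - 5*b + 10*n^2 + n*(-91*b - 39) - 4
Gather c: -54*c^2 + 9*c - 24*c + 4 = -54*c^2 - 15*c + 4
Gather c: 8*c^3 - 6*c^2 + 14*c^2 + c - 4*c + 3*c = 8*c^3 + 8*c^2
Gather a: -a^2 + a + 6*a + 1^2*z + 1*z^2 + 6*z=-a^2 + 7*a + z^2 + 7*z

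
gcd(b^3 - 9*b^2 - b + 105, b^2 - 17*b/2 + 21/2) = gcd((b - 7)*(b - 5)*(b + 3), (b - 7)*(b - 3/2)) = b - 7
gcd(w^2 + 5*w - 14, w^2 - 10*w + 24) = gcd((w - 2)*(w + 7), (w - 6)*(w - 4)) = 1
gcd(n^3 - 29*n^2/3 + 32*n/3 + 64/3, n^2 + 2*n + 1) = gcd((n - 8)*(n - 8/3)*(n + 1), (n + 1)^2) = n + 1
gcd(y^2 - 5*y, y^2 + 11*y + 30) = 1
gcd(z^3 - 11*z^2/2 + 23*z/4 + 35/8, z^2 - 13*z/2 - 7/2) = z + 1/2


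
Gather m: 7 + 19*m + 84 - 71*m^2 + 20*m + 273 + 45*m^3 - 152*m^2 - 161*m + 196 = 45*m^3 - 223*m^2 - 122*m + 560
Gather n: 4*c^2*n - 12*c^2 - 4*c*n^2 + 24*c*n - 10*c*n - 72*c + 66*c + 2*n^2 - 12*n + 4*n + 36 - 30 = -12*c^2 - 6*c + n^2*(2 - 4*c) + n*(4*c^2 + 14*c - 8) + 6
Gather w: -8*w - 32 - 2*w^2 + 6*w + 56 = -2*w^2 - 2*w + 24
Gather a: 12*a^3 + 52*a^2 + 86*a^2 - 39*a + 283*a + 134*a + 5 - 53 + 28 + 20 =12*a^3 + 138*a^2 + 378*a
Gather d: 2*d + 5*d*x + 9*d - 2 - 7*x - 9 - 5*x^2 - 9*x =d*(5*x + 11) - 5*x^2 - 16*x - 11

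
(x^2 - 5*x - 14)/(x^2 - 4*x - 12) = (x - 7)/(x - 6)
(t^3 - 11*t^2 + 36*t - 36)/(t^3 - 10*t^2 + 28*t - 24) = (t - 3)/(t - 2)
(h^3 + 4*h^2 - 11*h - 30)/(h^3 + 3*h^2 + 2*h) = (h^2 + 2*h - 15)/(h*(h + 1))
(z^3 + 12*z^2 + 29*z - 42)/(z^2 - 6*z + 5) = (z^2 + 13*z + 42)/(z - 5)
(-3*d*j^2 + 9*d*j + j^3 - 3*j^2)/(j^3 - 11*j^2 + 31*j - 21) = j*(-3*d + j)/(j^2 - 8*j + 7)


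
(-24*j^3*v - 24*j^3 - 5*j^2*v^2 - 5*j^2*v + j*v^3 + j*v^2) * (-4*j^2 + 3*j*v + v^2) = 96*j^5*v + 96*j^5 - 52*j^4*v^2 - 52*j^4*v - 43*j^3*v^3 - 43*j^3*v^2 - 2*j^2*v^4 - 2*j^2*v^3 + j*v^5 + j*v^4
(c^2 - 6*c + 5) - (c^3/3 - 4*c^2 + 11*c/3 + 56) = -c^3/3 + 5*c^2 - 29*c/3 - 51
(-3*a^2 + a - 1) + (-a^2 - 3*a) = -4*a^2 - 2*a - 1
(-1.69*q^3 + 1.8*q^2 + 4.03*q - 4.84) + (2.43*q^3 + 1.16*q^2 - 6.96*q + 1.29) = 0.74*q^3 + 2.96*q^2 - 2.93*q - 3.55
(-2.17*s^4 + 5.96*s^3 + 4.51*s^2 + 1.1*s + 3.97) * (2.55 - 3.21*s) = 6.9657*s^5 - 24.6651*s^4 + 0.7209*s^3 + 7.9695*s^2 - 9.9387*s + 10.1235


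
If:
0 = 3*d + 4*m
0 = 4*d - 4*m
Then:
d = 0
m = 0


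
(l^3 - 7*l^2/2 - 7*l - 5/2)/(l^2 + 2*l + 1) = (2*l^2 - 9*l - 5)/(2*(l + 1))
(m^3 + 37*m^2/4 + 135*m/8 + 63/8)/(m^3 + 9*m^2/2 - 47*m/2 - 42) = (m + 3/4)/(m - 4)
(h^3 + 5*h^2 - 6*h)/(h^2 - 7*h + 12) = h*(h^2 + 5*h - 6)/(h^2 - 7*h + 12)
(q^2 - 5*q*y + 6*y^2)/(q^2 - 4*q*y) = (q^2 - 5*q*y + 6*y^2)/(q*(q - 4*y))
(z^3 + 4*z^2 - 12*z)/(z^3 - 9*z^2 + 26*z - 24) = z*(z + 6)/(z^2 - 7*z + 12)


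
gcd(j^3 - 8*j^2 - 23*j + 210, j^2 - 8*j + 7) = j - 7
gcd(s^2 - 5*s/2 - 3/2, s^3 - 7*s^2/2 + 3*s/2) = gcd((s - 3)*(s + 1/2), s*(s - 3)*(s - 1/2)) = s - 3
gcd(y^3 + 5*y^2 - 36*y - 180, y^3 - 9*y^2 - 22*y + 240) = y^2 - y - 30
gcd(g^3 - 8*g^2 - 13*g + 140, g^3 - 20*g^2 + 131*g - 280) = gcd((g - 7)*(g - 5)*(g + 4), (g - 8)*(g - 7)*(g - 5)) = g^2 - 12*g + 35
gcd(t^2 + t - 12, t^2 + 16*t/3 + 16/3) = t + 4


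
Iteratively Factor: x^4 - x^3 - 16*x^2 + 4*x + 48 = (x - 2)*(x^3 + x^2 - 14*x - 24) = (x - 4)*(x - 2)*(x^2 + 5*x + 6) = (x - 4)*(x - 2)*(x + 2)*(x + 3)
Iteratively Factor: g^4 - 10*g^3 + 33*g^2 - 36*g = (g - 4)*(g^3 - 6*g^2 + 9*g) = (g - 4)*(g - 3)*(g^2 - 3*g) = g*(g - 4)*(g - 3)*(g - 3)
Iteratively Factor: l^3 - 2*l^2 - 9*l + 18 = (l - 3)*(l^2 + l - 6) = (l - 3)*(l - 2)*(l + 3)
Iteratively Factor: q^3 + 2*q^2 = (q)*(q^2 + 2*q) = q*(q + 2)*(q)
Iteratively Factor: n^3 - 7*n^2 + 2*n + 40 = (n + 2)*(n^2 - 9*n + 20) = (n - 5)*(n + 2)*(n - 4)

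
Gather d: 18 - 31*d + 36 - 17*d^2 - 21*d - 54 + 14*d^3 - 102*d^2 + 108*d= 14*d^3 - 119*d^2 + 56*d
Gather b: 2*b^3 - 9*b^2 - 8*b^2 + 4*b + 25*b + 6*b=2*b^3 - 17*b^2 + 35*b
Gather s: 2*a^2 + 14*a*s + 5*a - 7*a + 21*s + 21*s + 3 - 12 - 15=2*a^2 - 2*a + s*(14*a + 42) - 24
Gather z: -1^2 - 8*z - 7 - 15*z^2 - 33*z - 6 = -15*z^2 - 41*z - 14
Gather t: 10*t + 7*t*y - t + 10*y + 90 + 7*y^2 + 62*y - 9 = t*(7*y + 9) + 7*y^2 + 72*y + 81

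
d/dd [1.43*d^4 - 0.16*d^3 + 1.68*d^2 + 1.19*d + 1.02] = 5.72*d^3 - 0.48*d^2 + 3.36*d + 1.19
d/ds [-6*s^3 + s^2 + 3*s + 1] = -18*s^2 + 2*s + 3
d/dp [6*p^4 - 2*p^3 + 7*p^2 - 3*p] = 24*p^3 - 6*p^2 + 14*p - 3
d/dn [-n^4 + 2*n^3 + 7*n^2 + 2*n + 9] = -4*n^3 + 6*n^2 + 14*n + 2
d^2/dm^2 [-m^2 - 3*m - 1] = -2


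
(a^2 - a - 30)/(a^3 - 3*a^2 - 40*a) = (a - 6)/(a*(a - 8))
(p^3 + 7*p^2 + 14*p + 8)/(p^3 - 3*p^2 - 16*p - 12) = (p + 4)/(p - 6)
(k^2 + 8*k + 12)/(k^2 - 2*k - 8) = (k + 6)/(k - 4)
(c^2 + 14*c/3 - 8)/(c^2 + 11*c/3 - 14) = (3*c - 4)/(3*c - 7)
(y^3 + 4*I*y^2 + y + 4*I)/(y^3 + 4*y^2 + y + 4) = (y + 4*I)/(y + 4)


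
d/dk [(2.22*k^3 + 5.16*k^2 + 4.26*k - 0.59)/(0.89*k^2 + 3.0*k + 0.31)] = (1.9758*k^4 + 13.32*k^3 + 13.7532*k^2 + 4.2494*k + 3.0906)/(0.7921*k^4 + 5.34*k^3 + 9.5518*k^2 + 1.86*k + 0.0961)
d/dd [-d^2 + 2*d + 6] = 2 - 2*d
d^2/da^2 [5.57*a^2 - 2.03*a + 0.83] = 11.1400000000000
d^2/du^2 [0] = 0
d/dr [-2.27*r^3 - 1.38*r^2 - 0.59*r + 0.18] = -6.81*r^2 - 2.76*r - 0.59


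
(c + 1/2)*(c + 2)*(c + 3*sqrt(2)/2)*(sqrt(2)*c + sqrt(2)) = sqrt(2)*c^4 + 3*c^3 + 7*sqrt(2)*c^3/2 + 7*sqrt(2)*c^2/2 + 21*c^2/2 + sqrt(2)*c + 21*c/2 + 3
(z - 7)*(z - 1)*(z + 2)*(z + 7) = z^4 + z^3 - 51*z^2 - 49*z + 98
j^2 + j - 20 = (j - 4)*(j + 5)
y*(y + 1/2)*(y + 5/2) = y^3 + 3*y^2 + 5*y/4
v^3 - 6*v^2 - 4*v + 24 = (v - 6)*(v - 2)*(v + 2)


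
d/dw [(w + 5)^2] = 2*w + 10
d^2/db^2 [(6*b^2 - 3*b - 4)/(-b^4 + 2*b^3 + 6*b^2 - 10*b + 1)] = 4*(-9*b^8 + 27*b^7 - 34*b^6 + 111*b^5 - 267*b^4 + 193*b^3 + 144*b^2 - 399*b + 200)/(b^12 - 6*b^11 - 6*b^10 + 94*b^9 - 87*b^8 - 444*b^7 + 828*b^6 + 348*b^5 - 1785*b^4 + 1354*b^3 - 318*b^2 + 30*b - 1)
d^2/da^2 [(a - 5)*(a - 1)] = 2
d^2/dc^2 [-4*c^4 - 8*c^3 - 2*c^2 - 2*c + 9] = -48*c^2 - 48*c - 4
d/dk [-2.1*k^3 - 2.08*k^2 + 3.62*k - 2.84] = -6.3*k^2 - 4.16*k + 3.62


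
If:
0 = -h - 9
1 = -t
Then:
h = -9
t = -1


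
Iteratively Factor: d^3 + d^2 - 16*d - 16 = (d + 4)*(d^2 - 3*d - 4) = (d - 4)*(d + 4)*(d + 1)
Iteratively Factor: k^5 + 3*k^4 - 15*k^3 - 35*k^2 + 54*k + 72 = (k - 3)*(k^4 + 6*k^3 + 3*k^2 - 26*k - 24) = (k - 3)*(k + 3)*(k^3 + 3*k^2 - 6*k - 8) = (k - 3)*(k + 3)*(k + 4)*(k^2 - k - 2) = (k - 3)*(k - 2)*(k + 3)*(k + 4)*(k + 1)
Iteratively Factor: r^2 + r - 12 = (r + 4)*(r - 3)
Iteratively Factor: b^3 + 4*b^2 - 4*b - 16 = (b - 2)*(b^2 + 6*b + 8) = (b - 2)*(b + 2)*(b + 4)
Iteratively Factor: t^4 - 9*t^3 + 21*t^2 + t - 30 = (t - 5)*(t^3 - 4*t^2 + t + 6) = (t - 5)*(t - 3)*(t^2 - t - 2) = (t - 5)*(t - 3)*(t + 1)*(t - 2)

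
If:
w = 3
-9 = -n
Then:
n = 9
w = 3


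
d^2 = d^2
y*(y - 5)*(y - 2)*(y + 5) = y^4 - 2*y^3 - 25*y^2 + 50*y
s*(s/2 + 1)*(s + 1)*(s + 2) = s^4/2 + 5*s^3/2 + 4*s^2 + 2*s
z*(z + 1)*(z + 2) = z^3 + 3*z^2 + 2*z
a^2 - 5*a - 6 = (a - 6)*(a + 1)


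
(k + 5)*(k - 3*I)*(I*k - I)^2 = -k^4 - 3*k^3 + 3*I*k^3 + 9*k^2 + 9*I*k^2 - 5*k - 27*I*k + 15*I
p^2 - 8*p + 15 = (p - 5)*(p - 3)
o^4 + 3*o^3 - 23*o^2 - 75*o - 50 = (o - 5)*(o + 1)*(o + 2)*(o + 5)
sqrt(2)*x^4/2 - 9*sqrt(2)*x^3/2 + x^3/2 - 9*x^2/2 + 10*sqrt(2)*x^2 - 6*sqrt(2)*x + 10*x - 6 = (x - 6)*(x - 2)*(x - 1)*(sqrt(2)*x/2 + 1/2)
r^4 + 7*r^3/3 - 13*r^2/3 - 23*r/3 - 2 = (r - 2)*(r + 1/3)*(r + 1)*(r + 3)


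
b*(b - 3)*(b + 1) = b^3 - 2*b^2 - 3*b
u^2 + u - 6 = (u - 2)*(u + 3)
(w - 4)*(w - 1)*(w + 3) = w^3 - 2*w^2 - 11*w + 12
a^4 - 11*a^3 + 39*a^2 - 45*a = a*(a - 5)*(a - 3)^2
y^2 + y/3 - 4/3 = (y - 1)*(y + 4/3)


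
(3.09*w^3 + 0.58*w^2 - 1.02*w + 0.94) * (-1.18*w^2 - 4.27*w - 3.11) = -3.6462*w^5 - 13.8787*w^4 - 10.8829*w^3 + 1.4424*w^2 - 0.8416*w - 2.9234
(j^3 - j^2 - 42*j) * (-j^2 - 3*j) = -j^5 - 2*j^4 + 45*j^3 + 126*j^2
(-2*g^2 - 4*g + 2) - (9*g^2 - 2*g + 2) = -11*g^2 - 2*g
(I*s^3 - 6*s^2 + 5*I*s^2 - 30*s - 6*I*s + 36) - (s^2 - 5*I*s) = I*s^3 - 7*s^2 + 5*I*s^2 - 30*s - I*s + 36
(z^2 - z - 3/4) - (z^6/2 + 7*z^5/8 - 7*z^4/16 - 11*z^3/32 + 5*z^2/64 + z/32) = -z^6/2 - 7*z^5/8 + 7*z^4/16 + 11*z^3/32 + 59*z^2/64 - 33*z/32 - 3/4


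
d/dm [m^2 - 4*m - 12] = 2*m - 4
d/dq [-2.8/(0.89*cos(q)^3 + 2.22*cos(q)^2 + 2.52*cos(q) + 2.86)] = (7.476*sin(q)^2 - 12.432*cos(q) - 14.532)*sin(q)/(0.89*cos(q)^3 + 2.22*cos(q)^2 + 2.52*cos(q) + 2.86)^2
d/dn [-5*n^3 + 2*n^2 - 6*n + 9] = -15*n^2 + 4*n - 6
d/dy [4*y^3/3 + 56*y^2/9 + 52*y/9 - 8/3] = 4*y^2 + 112*y/9 + 52/9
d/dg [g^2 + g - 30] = 2*g + 1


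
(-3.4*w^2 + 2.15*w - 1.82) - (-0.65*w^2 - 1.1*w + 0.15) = -2.75*w^2 + 3.25*w - 1.97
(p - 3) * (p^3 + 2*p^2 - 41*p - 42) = p^4 - p^3 - 47*p^2 + 81*p + 126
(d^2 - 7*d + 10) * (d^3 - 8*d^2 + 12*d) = d^5 - 15*d^4 + 78*d^3 - 164*d^2 + 120*d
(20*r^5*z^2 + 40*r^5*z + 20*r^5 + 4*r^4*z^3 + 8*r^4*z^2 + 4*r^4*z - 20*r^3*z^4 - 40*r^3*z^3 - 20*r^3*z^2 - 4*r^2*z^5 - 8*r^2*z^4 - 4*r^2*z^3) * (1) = 20*r^5*z^2 + 40*r^5*z + 20*r^5 + 4*r^4*z^3 + 8*r^4*z^2 + 4*r^4*z - 20*r^3*z^4 - 40*r^3*z^3 - 20*r^3*z^2 - 4*r^2*z^5 - 8*r^2*z^4 - 4*r^2*z^3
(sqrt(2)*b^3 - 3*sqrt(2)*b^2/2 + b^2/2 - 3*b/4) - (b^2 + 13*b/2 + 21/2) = sqrt(2)*b^3 - 3*sqrt(2)*b^2/2 - b^2/2 - 29*b/4 - 21/2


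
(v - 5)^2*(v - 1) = v^3 - 11*v^2 + 35*v - 25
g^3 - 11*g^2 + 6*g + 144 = (g - 8)*(g - 6)*(g + 3)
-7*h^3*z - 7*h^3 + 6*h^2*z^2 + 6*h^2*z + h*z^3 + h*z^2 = (-h + z)*(7*h + z)*(h*z + h)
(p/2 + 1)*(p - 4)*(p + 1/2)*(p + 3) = p^4/2 + 3*p^3/4 - 27*p^2/4 - 31*p/2 - 6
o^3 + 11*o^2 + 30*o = o*(o + 5)*(o + 6)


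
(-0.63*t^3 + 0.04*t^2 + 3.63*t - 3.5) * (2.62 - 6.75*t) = 4.2525*t^4 - 1.9206*t^3 - 24.3977*t^2 + 33.1356*t - 9.17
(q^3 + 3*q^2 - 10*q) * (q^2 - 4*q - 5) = q^5 - q^4 - 27*q^3 + 25*q^2 + 50*q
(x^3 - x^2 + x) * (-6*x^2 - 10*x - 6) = -6*x^5 - 4*x^4 - 2*x^3 - 4*x^2 - 6*x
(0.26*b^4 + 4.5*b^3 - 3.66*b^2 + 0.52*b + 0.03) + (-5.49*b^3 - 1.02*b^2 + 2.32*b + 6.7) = 0.26*b^4 - 0.99*b^3 - 4.68*b^2 + 2.84*b + 6.73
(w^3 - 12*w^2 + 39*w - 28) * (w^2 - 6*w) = w^5 - 18*w^4 + 111*w^3 - 262*w^2 + 168*w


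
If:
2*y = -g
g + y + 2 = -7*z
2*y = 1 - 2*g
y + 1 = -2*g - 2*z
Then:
No Solution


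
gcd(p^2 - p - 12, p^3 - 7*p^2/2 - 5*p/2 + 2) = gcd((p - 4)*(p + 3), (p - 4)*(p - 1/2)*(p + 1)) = p - 4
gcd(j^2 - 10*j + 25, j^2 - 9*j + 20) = j - 5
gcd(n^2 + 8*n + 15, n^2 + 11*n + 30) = n + 5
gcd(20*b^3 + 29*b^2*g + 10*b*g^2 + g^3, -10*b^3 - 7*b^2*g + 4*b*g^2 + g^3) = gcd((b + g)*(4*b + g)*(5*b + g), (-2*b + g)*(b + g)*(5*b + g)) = 5*b^2 + 6*b*g + g^2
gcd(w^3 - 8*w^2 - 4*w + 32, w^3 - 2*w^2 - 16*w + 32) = w - 2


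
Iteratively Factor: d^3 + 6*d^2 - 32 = (d - 2)*(d^2 + 8*d + 16) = (d - 2)*(d + 4)*(d + 4)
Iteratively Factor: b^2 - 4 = (b + 2)*(b - 2)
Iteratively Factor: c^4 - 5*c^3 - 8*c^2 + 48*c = (c)*(c^3 - 5*c^2 - 8*c + 48) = c*(c - 4)*(c^2 - c - 12) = c*(c - 4)*(c + 3)*(c - 4)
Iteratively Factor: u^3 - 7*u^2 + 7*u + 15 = (u - 5)*(u^2 - 2*u - 3) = (u - 5)*(u + 1)*(u - 3)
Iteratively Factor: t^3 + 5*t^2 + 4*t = (t)*(t^2 + 5*t + 4) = t*(t + 4)*(t + 1)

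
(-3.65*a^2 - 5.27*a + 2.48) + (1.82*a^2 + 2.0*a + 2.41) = -1.83*a^2 - 3.27*a + 4.89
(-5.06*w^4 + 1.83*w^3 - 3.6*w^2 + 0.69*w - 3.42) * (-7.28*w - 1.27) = 36.8368*w^5 - 6.8962*w^4 + 23.8839*w^3 - 0.4512*w^2 + 24.0213*w + 4.3434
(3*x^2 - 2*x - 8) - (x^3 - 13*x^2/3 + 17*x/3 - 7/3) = -x^3 + 22*x^2/3 - 23*x/3 - 17/3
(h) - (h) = 0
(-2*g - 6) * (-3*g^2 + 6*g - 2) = 6*g^3 + 6*g^2 - 32*g + 12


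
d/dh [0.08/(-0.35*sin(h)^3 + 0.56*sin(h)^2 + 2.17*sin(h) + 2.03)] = (0.084*sin(h)^2 - 0.0896*sin(h) - 0.1736)*cos(h)/(-0.35*sin(h)^3 + 0.56*sin(h)^2 + 2.17*sin(h) + 2.03)^2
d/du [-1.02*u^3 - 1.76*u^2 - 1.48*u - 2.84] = -3.06*u^2 - 3.52*u - 1.48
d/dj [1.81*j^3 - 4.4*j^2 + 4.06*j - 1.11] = 5.43*j^2 - 8.8*j + 4.06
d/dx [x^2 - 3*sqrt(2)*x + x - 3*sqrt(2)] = 2*x - 3*sqrt(2) + 1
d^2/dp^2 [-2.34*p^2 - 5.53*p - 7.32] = -4.68000000000000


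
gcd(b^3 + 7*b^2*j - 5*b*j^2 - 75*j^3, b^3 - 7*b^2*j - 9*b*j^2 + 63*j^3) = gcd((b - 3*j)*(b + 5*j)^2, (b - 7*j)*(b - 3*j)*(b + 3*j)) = b - 3*j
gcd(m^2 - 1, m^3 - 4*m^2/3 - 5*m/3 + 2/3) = m + 1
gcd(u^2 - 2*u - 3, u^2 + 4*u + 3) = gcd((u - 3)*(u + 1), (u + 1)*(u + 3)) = u + 1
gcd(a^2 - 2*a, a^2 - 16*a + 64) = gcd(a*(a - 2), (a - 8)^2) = 1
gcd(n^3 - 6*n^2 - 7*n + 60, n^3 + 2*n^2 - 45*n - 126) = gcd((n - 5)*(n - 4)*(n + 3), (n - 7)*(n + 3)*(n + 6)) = n + 3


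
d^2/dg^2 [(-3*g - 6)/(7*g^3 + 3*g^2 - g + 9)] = 6*(-(g + 2)*(21*g^2 + 6*g - 1)^2 + (21*g^2 + 6*g + 3*(g + 2)*(7*g + 1) - 1)*(7*g^3 + 3*g^2 - g + 9))/(7*g^3 + 3*g^2 - g + 9)^3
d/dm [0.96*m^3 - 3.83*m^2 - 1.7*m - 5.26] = 2.88*m^2 - 7.66*m - 1.7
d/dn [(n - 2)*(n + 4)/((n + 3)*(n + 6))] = (7*n^2 + 52*n + 108)/(n^4 + 18*n^3 + 117*n^2 + 324*n + 324)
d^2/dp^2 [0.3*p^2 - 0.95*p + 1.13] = 0.600000000000000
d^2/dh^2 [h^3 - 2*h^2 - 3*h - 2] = 6*h - 4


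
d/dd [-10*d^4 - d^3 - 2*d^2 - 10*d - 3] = -40*d^3 - 3*d^2 - 4*d - 10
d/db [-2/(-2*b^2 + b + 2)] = 2*(1 - 4*b)/(-2*b^2 + b + 2)^2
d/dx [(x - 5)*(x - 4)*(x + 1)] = 3*x^2 - 16*x + 11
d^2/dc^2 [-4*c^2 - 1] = -8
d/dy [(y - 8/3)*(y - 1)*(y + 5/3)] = 3*y^2 - 4*y - 31/9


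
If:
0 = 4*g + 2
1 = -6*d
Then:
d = -1/6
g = -1/2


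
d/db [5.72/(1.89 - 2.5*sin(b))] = 14.3*cos(b)/(2.5*sin(b) - 1.89)^2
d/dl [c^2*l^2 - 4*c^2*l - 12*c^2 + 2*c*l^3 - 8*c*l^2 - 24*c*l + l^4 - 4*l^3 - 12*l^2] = 2*c^2*l - 4*c^2 + 6*c*l^2 - 16*c*l - 24*c + 4*l^3 - 12*l^2 - 24*l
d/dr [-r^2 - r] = -2*r - 1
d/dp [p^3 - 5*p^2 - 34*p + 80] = 3*p^2 - 10*p - 34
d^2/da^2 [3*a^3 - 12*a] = 18*a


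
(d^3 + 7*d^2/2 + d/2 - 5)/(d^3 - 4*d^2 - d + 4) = (d^2 + 9*d/2 + 5)/(d^2 - 3*d - 4)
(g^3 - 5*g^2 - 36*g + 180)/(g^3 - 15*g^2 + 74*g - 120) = (g + 6)/(g - 4)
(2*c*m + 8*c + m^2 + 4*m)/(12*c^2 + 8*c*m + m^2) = (m + 4)/(6*c + m)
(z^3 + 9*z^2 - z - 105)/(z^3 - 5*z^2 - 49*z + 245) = (z^2 + 2*z - 15)/(z^2 - 12*z + 35)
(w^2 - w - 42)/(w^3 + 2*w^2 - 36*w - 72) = (w - 7)/(w^2 - 4*w - 12)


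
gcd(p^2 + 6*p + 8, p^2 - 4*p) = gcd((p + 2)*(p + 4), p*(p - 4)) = 1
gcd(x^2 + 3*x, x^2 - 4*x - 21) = x + 3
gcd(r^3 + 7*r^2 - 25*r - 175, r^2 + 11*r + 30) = r + 5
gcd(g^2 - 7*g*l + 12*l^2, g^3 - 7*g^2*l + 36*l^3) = g - 3*l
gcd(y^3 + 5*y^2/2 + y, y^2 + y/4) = y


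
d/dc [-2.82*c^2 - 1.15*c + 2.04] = -5.64*c - 1.15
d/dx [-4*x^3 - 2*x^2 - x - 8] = -12*x^2 - 4*x - 1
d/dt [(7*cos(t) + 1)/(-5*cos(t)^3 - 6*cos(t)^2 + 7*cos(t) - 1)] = 16*(-70*cos(t)^3 - 57*cos(t)^2 - 12*cos(t) + 14)*sin(t)/(-24*sin(t)^2 - 13*cos(t) + 5*cos(3*t) + 28)^2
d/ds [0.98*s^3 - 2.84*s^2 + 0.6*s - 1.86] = 2.94*s^2 - 5.68*s + 0.6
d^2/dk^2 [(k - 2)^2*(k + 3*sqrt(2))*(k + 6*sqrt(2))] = 12*k^2 - 24*k + 54*sqrt(2)*k - 72*sqrt(2) + 80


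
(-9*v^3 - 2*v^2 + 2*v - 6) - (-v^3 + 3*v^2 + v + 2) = -8*v^3 - 5*v^2 + v - 8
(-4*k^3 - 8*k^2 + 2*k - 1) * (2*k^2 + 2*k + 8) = -8*k^5 - 24*k^4 - 44*k^3 - 62*k^2 + 14*k - 8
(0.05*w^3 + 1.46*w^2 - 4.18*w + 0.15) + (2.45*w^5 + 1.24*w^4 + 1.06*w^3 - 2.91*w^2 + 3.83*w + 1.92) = 2.45*w^5 + 1.24*w^4 + 1.11*w^3 - 1.45*w^2 - 0.35*w + 2.07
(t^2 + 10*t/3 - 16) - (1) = t^2 + 10*t/3 - 17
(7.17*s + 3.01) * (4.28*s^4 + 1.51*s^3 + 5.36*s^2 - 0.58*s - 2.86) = 30.6876*s^5 + 23.7095*s^4 + 42.9763*s^3 + 11.975*s^2 - 22.252*s - 8.6086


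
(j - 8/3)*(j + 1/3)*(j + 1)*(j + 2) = j^4 + 2*j^3/3 - 53*j^2/9 - 22*j/3 - 16/9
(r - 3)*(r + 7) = r^2 + 4*r - 21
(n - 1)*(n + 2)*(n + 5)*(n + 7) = n^4 + 13*n^3 + 45*n^2 + 11*n - 70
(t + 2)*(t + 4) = t^2 + 6*t + 8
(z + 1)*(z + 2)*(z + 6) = z^3 + 9*z^2 + 20*z + 12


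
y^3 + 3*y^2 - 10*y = y*(y - 2)*(y + 5)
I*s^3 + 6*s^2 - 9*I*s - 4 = (s - 4*I)*(s - I)*(I*s + 1)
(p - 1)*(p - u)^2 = p^3 - 2*p^2*u - p^2 + p*u^2 + 2*p*u - u^2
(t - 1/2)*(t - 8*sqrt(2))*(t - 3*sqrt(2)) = t^3 - 11*sqrt(2)*t^2 - t^2/2 + 11*sqrt(2)*t/2 + 48*t - 24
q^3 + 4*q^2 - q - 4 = (q - 1)*(q + 1)*(q + 4)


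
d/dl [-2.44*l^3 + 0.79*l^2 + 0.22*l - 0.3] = -7.32*l^2 + 1.58*l + 0.22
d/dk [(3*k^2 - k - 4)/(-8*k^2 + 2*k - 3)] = (-2*k^2 - 82*k + 11)/(64*k^4 - 32*k^3 + 52*k^2 - 12*k + 9)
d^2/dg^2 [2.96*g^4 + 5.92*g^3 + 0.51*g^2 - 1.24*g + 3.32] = 35.52*g^2 + 35.52*g + 1.02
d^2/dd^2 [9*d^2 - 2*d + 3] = 18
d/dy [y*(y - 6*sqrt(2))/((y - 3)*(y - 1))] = 2*(-2*y^2 + 3*sqrt(2)*y^2 + 3*y - 9*sqrt(2))/(y^4 - 8*y^3 + 22*y^2 - 24*y + 9)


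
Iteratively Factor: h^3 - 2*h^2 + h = (h - 1)*(h^2 - h) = (h - 1)^2*(h)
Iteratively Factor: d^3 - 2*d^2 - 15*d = (d - 5)*(d^2 + 3*d) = (d - 5)*(d + 3)*(d)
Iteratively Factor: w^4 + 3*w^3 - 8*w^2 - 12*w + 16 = (w + 4)*(w^3 - w^2 - 4*w + 4) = (w - 2)*(w + 4)*(w^2 + w - 2) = (w - 2)*(w - 1)*(w + 4)*(w + 2)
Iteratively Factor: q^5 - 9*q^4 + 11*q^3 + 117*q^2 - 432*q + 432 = (q - 3)*(q^4 - 6*q^3 - 7*q^2 + 96*q - 144) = (q - 3)^2*(q^3 - 3*q^2 - 16*q + 48) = (q - 3)^3*(q^2 - 16) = (q - 4)*(q - 3)^3*(q + 4)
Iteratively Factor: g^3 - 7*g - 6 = (g - 3)*(g^2 + 3*g + 2) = (g - 3)*(g + 1)*(g + 2)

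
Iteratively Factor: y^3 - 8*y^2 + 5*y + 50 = (y - 5)*(y^2 - 3*y - 10) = (y - 5)*(y + 2)*(y - 5)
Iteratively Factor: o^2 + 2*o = (o + 2)*(o)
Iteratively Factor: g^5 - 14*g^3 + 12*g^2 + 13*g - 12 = (g + 1)*(g^4 - g^3 - 13*g^2 + 25*g - 12) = (g - 3)*(g + 1)*(g^3 + 2*g^2 - 7*g + 4) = (g - 3)*(g - 1)*(g + 1)*(g^2 + 3*g - 4) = (g - 3)*(g - 1)*(g + 1)*(g + 4)*(g - 1)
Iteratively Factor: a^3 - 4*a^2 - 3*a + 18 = (a - 3)*(a^2 - a - 6) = (a - 3)*(a + 2)*(a - 3)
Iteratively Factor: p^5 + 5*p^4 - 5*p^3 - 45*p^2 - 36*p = (p + 3)*(p^4 + 2*p^3 - 11*p^2 - 12*p) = (p + 3)*(p + 4)*(p^3 - 2*p^2 - 3*p) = (p - 3)*(p + 3)*(p + 4)*(p^2 + p) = p*(p - 3)*(p + 3)*(p + 4)*(p + 1)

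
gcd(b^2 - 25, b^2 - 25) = b^2 - 25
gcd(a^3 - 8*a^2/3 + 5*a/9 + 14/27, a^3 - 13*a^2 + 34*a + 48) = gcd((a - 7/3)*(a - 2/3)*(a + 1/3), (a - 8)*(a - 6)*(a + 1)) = 1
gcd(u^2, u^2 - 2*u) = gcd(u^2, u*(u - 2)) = u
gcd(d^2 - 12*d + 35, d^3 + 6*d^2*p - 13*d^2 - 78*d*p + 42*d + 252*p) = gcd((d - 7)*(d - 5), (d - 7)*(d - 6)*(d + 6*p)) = d - 7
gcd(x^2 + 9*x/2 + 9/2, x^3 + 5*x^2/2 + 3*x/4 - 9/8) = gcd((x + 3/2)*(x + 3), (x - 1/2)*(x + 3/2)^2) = x + 3/2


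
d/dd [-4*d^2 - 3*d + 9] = -8*d - 3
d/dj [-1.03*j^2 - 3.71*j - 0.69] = -2.06*j - 3.71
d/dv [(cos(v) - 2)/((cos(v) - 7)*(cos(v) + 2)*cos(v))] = (43*cos(v) - 11*cos(2*v) + cos(3*v) + 45)*sin(v)/(2*(cos(v) - 7)^2*(cos(v) + 2)^2*cos(v)^2)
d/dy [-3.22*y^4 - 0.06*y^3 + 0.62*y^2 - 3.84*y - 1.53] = -12.88*y^3 - 0.18*y^2 + 1.24*y - 3.84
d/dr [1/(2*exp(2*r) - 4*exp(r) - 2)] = (1 - exp(r))*exp(r)/(-exp(2*r) + 2*exp(r) + 1)^2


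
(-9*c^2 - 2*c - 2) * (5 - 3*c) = 27*c^3 - 39*c^2 - 4*c - 10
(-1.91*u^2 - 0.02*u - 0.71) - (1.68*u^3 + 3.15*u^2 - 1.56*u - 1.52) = -1.68*u^3 - 5.06*u^2 + 1.54*u + 0.81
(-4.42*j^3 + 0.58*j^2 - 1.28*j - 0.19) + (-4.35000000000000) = -4.42*j^3 + 0.58*j^2 - 1.28*j - 4.54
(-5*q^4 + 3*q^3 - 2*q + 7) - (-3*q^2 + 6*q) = -5*q^4 + 3*q^3 + 3*q^2 - 8*q + 7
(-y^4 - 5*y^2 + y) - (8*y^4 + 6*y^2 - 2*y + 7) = -9*y^4 - 11*y^2 + 3*y - 7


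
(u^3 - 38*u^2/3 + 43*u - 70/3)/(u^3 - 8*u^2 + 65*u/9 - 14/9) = 3*(u - 5)/(3*u - 1)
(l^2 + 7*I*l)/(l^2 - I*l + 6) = l*(l + 7*I)/(l^2 - I*l + 6)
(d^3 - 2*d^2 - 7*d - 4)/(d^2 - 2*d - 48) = (-d^3 + 2*d^2 + 7*d + 4)/(-d^2 + 2*d + 48)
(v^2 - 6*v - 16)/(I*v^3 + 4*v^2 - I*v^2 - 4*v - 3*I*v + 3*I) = I*(-v^2 + 6*v + 16)/(v^3 - v^2*(1 + 4*I) + v*(-3 + 4*I) + 3)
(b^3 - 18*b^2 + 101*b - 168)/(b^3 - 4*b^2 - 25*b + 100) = (b^3 - 18*b^2 + 101*b - 168)/(b^3 - 4*b^2 - 25*b + 100)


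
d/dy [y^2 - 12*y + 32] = 2*y - 12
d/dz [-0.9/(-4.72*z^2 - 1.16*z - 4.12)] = (-8.496*z - 1.044)/(4.72*z^2 + 1.16*z + 4.12)^2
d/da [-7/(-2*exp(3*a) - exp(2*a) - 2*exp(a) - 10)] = 14*(-3*exp(2*a) - exp(a) - 1)*exp(a)/(2*exp(3*a) + exp(2*a) + 2*exp(a) + 10)^2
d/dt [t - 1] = 1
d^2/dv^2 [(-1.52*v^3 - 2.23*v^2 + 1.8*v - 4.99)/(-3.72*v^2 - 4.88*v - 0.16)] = (-5.6843418860808e-14*v^5 - 5.6843418860808e-14*v^4 - 60.1969279999999*v^3 + 413.478816*v^2 + 550.180416*v + 234.652672)/(51.478848*v^6 + 202.594176*v^5 + 272.411136*v^4 + 133.641728*v^3 + 11.716608*v^2 + 0.374784*v + 0.004096)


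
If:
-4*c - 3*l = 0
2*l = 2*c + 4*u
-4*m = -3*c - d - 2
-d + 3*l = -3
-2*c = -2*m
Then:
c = 1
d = -1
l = -4/3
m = 1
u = -7/6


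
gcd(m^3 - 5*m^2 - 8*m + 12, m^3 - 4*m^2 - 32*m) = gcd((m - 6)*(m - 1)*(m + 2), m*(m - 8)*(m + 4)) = 1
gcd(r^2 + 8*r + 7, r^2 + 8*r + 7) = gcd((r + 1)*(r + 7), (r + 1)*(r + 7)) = r^2 + 8*r + 7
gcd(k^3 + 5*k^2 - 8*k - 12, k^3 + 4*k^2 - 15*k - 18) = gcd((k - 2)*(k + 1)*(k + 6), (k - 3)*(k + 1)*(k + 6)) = k^2 + 7*k + 6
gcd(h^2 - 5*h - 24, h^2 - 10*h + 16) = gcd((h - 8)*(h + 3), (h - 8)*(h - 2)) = h - 8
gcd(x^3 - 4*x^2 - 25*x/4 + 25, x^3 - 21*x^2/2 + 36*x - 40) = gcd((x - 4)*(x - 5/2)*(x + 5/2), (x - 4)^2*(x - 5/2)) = x^2 - 13*x/2 + 10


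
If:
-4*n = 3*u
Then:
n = -3*u/4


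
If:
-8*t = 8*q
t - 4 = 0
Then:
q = -4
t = 4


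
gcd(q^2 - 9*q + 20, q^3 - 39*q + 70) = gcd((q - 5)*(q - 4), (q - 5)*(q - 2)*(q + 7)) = q - 5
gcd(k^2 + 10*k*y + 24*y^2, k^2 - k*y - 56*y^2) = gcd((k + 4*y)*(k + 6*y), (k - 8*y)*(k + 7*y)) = 1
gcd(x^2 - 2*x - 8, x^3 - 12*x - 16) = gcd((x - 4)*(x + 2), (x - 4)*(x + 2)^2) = x^2 - 2*x - 8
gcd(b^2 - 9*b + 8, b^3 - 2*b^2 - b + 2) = b - 1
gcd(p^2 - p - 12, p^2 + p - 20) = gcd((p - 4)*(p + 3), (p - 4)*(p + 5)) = p - 4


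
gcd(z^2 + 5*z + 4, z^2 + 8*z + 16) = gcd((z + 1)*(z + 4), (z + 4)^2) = z + 4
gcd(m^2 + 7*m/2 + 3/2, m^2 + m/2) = m + 1/2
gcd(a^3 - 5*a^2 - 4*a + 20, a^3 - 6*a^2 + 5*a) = a - 5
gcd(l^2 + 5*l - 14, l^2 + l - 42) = l + 7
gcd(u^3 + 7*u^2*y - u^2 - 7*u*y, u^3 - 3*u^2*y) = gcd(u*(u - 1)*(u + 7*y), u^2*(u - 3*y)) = u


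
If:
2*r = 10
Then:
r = 5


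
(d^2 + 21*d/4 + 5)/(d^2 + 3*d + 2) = (d^2 + 21*d/4 + 5)/(d^2 + 3*d + 2)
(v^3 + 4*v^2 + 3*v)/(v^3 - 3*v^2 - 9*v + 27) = v*(v + 1)/(v^2 - 6*v + 9)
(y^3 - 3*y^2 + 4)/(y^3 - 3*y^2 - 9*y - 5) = (y^2 - 4*y + 4)/(y^2 - 4*y - 5)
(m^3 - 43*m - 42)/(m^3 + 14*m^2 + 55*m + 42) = (m - 7)/(m + 7)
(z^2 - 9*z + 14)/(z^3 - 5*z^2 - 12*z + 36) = (z - 7)/(z^2 - 3*z - 18)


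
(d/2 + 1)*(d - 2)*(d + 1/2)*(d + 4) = d^4/2 + 9*d^3/4 - d^2 - 9*d - 4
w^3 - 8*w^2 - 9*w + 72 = (w - 8)*(w - 3)*(w + 3)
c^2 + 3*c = c*(c + 3)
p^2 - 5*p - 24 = (p - 8)*(p + 3)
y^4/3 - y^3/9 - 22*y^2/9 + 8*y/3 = y*(y/3 + 1)*(y - 2)*(y - 4/3)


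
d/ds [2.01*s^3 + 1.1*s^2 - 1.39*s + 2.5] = 6.03*s^2 + 2.2*s - 1.39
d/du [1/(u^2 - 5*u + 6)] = (5 - 2*u)/(u^2 - 5*u + 6)^2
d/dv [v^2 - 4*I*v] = 2*v - 4*I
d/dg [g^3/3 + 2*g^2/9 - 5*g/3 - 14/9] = g^2 + 4*g/9 - 5/3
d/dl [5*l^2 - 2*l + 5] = 10*l - 2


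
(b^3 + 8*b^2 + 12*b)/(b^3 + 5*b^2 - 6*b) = (b + 2)/(b - 1)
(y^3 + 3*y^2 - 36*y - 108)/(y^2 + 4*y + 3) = (y^2 - 36)/(y + 1)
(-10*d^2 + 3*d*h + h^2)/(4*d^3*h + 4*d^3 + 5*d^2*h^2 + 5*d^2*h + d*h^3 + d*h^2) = (-10*d^2 + 3*d*h + h^2)/(d*(4*d^2*h + 4*d^2 + 5*d*h^2 + 5*d*h + h^3 + h^2))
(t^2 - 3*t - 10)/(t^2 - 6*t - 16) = (t - 5)/(t - 8)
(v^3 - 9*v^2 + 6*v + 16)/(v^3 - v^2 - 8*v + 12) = (v^2 - 7*v - 8)/(v^2 + v - 6)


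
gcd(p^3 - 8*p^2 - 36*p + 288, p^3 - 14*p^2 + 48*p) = p^2 - 14*p + 48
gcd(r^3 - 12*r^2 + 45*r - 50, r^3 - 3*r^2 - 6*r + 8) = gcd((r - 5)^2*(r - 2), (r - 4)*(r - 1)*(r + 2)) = 1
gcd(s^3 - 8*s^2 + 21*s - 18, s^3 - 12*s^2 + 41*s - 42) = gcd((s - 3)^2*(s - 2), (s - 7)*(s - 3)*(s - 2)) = s^2 - 5*s + 6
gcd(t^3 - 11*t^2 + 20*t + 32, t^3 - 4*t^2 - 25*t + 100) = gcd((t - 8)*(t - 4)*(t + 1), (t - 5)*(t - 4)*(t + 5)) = t - 4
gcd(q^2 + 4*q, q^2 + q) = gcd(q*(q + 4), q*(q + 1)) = q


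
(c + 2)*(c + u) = c^2 + c*u + 2*c + 2*u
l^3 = l^3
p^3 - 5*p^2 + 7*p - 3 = (p - 3)*(p - 1)^2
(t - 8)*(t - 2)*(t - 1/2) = t^3 - 21*t^2/2 + 21*t - 8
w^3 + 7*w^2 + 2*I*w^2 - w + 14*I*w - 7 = (w + 7)*(w + I)^2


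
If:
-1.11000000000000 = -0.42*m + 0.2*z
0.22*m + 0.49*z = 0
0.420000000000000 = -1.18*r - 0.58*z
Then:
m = 2.18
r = 0.12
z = -0.98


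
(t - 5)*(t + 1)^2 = t^3 - 3*t^2 - 9*t - 5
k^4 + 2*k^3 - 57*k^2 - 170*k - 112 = (k - 8)*(k + 1)*(k + 2)*(k + 7)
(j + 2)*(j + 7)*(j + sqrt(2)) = j^3 + sqrt(2)*j^2 + 9*j^2 + 9*sqrt(2)*j + 14*j + 14*sqrt(2)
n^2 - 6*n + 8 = (n - 4)*(n - 2)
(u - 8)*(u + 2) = u^2 - 6*u - 16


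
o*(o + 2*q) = o^2 + 2*o*q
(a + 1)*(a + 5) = a^2 + 6*a + 5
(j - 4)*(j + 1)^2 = j^3 - 2*j^2 - 7*j - 4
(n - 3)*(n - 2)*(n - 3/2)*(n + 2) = n^4 - 9*n^3/2 + n^2/2 + 18*n - 18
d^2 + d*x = d*(d + x)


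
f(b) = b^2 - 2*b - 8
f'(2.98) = 3.96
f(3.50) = -2.75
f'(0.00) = -2.00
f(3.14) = -4.42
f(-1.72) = -1.60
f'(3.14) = 4.28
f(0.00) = -8.00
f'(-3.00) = -8.00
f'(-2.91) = -7.82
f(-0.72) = -6.04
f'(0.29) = -1.42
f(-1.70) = -1.71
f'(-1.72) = -5.44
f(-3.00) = 7.00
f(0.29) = -8.50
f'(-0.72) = -3.44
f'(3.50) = 5.00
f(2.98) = -5.08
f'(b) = 2*b - 2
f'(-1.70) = -5.40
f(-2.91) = 6.29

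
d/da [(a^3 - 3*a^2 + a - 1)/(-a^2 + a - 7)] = (-a^4 + 2*a^3 - 23*a^2 + 40*a - 6)/(a^4 - 2*a^3 + 15*a^2 - 14*a + 49)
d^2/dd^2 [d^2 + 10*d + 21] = 2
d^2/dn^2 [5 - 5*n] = 0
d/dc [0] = 0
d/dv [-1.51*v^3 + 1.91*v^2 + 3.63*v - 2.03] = -4.53*v^2 + 3.82*v + 3.63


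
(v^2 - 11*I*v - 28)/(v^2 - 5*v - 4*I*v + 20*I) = (v - 7*I)/(v - 5)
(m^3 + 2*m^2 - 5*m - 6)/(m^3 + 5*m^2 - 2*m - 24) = (m + 1)/(m + 4)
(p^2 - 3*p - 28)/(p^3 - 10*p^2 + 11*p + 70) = (p + 4)/(p^2 - 3*p - 10)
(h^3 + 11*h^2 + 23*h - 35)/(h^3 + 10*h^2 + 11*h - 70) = (h - 1)/(h - 2)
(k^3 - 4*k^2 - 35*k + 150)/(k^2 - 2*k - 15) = (k^2 + k - 30)/(k + 3)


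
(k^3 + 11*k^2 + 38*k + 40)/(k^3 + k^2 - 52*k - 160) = (k + 2)/(k - 8)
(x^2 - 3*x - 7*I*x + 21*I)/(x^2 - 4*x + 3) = (x - 7*I)/(x - 1)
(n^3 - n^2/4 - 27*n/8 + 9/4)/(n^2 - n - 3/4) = (4*n^2 + 5*n - 6)/(2*(2*n + 1))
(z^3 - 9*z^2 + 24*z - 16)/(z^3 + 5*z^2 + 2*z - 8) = (z^2 - 8*z + 16)/(z^2 + 6*z + 8)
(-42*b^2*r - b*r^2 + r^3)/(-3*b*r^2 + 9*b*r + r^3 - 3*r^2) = (42*b^2 + b*r - r^2)/(3*b*r - 9*b - r^2 + 3*r)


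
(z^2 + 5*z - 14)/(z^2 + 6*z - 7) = (z - 2)/(z - 1)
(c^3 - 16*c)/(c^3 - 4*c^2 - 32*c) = (c - 4)/(c - 8)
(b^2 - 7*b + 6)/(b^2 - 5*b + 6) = (b^2 - 7*b + 6)/(b^2 - 5*b + 6)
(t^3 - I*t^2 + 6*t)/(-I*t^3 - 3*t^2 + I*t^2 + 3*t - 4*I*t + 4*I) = t*(I*t^2 + t + 6*I)/(t^3 - t^2*(1 + 3*I) + t*(4 + 3*I) - 4)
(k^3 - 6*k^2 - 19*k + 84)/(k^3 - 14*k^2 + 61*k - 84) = (k + 4)/(k - 4)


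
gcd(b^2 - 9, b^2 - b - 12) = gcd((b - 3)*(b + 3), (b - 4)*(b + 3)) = b + 3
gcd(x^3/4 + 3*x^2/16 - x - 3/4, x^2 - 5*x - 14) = x + 2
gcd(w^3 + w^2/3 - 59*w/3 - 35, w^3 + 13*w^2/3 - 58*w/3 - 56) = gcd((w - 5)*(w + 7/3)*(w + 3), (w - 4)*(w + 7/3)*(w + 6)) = w + 7/3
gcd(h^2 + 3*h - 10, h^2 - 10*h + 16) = h - 2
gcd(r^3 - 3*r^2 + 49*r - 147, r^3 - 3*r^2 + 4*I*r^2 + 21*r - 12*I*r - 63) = r^2 + r*(-3 + 7*I) - 21*I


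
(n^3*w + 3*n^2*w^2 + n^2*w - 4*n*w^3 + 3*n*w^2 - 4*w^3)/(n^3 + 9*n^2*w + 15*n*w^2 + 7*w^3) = w*(n^3 + 3*n^2*w + n^2 - 4*n*w^2 + 3*n*w - 4*w^2)/(n^3 + 9*n^2*w + 15*n*w^2 + 7*w^3)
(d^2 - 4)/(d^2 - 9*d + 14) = (d + 2)/(d - 7)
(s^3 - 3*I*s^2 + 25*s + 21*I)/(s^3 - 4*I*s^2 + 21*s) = (s + I)/s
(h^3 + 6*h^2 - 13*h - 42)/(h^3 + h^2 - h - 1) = (h^3 + 6*h^2 - 13*h - 42)/(h^3 + h^2 - h - 1)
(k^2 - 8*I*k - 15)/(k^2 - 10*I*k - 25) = (k - 3*I)/(k - 5*I)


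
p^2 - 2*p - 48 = (p - 8)*(p + 6)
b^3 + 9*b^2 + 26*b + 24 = (b + 2)*(b + 3)*(b + 4)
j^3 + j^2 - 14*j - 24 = (j - 4)*(j + 2)*(j + 3)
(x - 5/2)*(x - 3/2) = x^2 - 4*x + 15/4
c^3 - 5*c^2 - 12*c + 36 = (c - 6)*(c - 2)*(c + 3)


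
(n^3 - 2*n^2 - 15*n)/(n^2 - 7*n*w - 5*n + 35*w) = n*(-n - 3)/(-n + 7*w)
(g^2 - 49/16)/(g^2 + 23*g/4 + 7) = (g - 7/4)/(g + 4)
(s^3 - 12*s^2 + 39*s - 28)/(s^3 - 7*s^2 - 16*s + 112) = (s - 1)/(s + 4)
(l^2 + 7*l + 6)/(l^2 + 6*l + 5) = (l + 6)/(l + 5)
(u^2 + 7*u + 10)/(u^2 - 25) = (u + 2)/(u - 5)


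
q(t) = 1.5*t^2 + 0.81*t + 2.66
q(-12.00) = 208.94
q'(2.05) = 6.96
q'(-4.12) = -11.55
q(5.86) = 58.92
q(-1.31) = 4.17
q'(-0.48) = -0.63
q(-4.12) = 24.78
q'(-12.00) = -35.19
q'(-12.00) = -35.19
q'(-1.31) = -3.12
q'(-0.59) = -0.96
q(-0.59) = 2.70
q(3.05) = 19.08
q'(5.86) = 18.39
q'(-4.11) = -11.52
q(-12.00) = 208.94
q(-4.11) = 24.67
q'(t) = 3.0*t + 0.81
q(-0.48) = 2.62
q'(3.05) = 9.96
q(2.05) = 10.62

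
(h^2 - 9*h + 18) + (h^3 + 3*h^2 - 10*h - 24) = h^3 + 4*h^2 - 19*h - 6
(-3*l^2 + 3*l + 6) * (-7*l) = 21*l^3 - 21*l^2 - 42*l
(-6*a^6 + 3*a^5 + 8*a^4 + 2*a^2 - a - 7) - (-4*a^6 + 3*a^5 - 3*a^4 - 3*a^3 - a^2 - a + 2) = -2*a^6 + 11*a^4 + 3*a^3 + 3*a^2 - 9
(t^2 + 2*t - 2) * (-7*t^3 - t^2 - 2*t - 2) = -7*t^5 - 15*t^4 + 10*t^3 - 4*t^2 + 4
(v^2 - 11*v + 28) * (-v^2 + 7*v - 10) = -v^4 + 18*v^3 - 115*v^2 + 306*v - 280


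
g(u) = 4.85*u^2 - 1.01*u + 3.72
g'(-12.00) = -117.41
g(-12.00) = 714.24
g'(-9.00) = -88.31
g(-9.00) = 405.66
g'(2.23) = 20.62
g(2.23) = 25.59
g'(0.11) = 0.06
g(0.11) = 3.67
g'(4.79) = 45.45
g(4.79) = 110.16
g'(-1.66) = -17.11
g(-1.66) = 18.76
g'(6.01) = 57.29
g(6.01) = 172.83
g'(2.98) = 27.90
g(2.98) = 43.78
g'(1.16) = 10.24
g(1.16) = 9.07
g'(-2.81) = -28.27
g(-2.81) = 44.85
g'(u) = 9.7*u - 1.01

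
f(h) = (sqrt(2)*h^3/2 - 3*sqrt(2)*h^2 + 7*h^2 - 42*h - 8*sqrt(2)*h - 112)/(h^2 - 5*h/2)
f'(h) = (5/2 - 2*h)*(sqrt(2)*h^3/2 - 3*sqrt(2)*h^2 + 7*h^2 - 42*h - 8*sqrt(2)*h - 112)/(h^2 - 5*h/2)^2 + (3*sqrt(2)*h^2/2 - 6*sqrt(2)*h + 14*h - 42 - 8*sqrt(2))/(h^2 - 5*h/2)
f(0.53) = 133.49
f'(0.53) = -136.41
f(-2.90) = 3.10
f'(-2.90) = -1.64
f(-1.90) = -0.67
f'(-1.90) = -7.22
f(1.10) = 108.03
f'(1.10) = 7.97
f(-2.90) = 3.10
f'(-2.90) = -1.64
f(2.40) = 892.90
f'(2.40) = 8673.02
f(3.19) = -104.97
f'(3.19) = 178.62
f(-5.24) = 3.48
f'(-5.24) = 0.52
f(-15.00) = -4.11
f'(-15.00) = 0.79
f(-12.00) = -1.71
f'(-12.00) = 0.81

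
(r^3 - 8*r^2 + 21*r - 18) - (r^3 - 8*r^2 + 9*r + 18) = 12*r - 36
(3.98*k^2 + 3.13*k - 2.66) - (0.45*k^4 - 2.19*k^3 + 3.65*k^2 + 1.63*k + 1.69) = -0.45*k^4 + 2.19*k^3 + 0.33*k^2 + 1.5*k - 4.35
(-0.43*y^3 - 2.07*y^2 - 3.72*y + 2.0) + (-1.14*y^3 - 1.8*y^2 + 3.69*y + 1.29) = -1.57*y^3 - 3.87*y^2 - 0.0300000000000002*y + 3.29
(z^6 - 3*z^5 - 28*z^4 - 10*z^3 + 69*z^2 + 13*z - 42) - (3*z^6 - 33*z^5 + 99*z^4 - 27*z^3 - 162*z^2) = -2*z^6 + 30*z^5 - 127*z^4 + 17*z^3 + 231*z^2 + 13*z - 42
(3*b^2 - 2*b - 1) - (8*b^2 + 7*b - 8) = -5*b^2 - 9*b + 7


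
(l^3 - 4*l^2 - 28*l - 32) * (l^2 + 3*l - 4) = l^5 - l^4 - 44*l^3 - 100*l^2 + 16*l + 128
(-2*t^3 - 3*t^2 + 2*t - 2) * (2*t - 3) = -4*t^4 + 13*t^2 - 10*t + 6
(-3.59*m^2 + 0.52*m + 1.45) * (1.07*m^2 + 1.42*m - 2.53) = -3.8413*m^4 - 4.5414*m^3 + 11.3726*m^2 + 0.7434*m - 3.6685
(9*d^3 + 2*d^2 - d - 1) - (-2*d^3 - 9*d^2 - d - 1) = 11*d^3 + 11*d^2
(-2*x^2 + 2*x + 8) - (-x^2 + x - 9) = -x^2 + x + 17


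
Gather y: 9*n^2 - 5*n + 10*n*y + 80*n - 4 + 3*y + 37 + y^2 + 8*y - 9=9*n^2 + 75*n + y^2 + y*(10*n + 11) + 24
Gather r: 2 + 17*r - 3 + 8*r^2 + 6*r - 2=8*r^2 + 23*r - 3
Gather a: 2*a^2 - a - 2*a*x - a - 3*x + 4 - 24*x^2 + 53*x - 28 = 2*a^2 + a*(-2*x - 2) - 24*x^2 + 50*x - 24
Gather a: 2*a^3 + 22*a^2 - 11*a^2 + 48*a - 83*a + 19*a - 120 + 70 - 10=2*a^3 + 11*a^2 - 16*a - 60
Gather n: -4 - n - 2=-n - 6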